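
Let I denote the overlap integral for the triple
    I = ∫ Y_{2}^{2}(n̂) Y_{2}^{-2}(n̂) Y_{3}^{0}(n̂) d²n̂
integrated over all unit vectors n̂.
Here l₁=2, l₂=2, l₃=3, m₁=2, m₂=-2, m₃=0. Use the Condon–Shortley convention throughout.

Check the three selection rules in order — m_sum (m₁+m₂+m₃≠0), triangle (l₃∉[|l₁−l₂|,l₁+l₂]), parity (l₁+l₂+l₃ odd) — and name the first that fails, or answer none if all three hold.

parity

Σmᵢ = 0  ✓
l₃∈[|l₁−l₂|,l₁+l₂]=[0,4], have l₃=3  ✓
Σlᵢ = 7 ⇒ odd  ✗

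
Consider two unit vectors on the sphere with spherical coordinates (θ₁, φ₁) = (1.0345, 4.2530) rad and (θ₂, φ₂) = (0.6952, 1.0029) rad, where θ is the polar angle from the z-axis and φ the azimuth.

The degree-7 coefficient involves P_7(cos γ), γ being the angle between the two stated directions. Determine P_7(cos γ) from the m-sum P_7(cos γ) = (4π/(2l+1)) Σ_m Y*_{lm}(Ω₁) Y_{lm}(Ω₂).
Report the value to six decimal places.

Expand P_7 via completeness: Σ_{m} conj(Y_{7,m}) at Ω₁ times Y_{7,m} at Ω₂ —
  term(m=-7) = -0.002782-0.002642i   from Y*(Ω₁)=-0.012844-0.172946i, Y(Ω₂)=+0.016379-0.014869i
  term(m=-6) = +0.030446+0.023195i   from Y*(Ω₁)=+0.357430+0.144946i, Y(Ω₂)=+0.095750+0.026066i
  term(m=-5) = -0.093126-0.056144i   from Y*(Ω₁)=-0.308285+0.273758i, Y(Ω₂)=+0.078475+0.251803i
  term(m=-4) = +0.032396+0.015016i   from Y*(Ω₁)=-0.021263-0.077810i, Y(Ω₂)=-0.285442+0.338347i
  term(m=-3) = +0.119866+0.040458i   from Y*(Ω₁)=-0.309276-0.060324i, Y(Ω₂)=-0.397944-0.053197i
  term(m=-2) = +0.001567+0.000345i   from Y*(Ω₁)=+0.142352-0.186473i, Y(Ω₂)=+0.002882+0.006202i
  term(m=-1) = +0.088306+0.009620i   from Y*(Ω₁)=-0.100787-0.203738i, Y(Ω₂)=-0.210191+0.329451i
  term(m=+0) = -0.031578+0.000000i   from Y*(Ω₁)=+0.266481-0.000000i, Y(Ω₂)=-0.118499+0.000000i
  term(m=+1) = +0.088306-0.009620i   from Y*(Ω₁)=+0.100787-0.203738i, Y(Ω₂)=+0.210191+0.329451i
  term(m=+2) = +0.001567-0.000345i   from Y*(Ω₁)=+0.142352+0.186473i, Y(Ω₂)=+0.002882-0.006202i
  term(m=+3) = +0.119866-0.040458i   from Y*(Ω₁)=+0.309276-0.060324i, Y(Ω₂)=+0.397944-0.053197i
  term(m=+4) = +0.032396-0.015016i   from Y*(Ω₁)=-0.021263+0.077810i, Y(Ω₂)=-0.285442-0.338347i
  term(m=+5) = -0.093126+0.056144i   from Y*(Ω₁)=+0.308285+0.273758i, Y(Ω₂)=-0.078475+0.251803i
  term(m=+6) = +0.030446-0.023195i   from Y*(Ω₁)=+0.357430-0.144946i, Y(Ω₂)=+0.095750-0.026066i
  term(m=+7) = -0.002782+0.002642i   from Y*(Ω₁)=+0.012844-0.172946i, Y(Ω₂)=-0.016379-0.014869i
Σ over m = +0.321768+0.000000i; ×(4π/15) → +0.269564+0.000000i. Real part: 0.269564

0.269564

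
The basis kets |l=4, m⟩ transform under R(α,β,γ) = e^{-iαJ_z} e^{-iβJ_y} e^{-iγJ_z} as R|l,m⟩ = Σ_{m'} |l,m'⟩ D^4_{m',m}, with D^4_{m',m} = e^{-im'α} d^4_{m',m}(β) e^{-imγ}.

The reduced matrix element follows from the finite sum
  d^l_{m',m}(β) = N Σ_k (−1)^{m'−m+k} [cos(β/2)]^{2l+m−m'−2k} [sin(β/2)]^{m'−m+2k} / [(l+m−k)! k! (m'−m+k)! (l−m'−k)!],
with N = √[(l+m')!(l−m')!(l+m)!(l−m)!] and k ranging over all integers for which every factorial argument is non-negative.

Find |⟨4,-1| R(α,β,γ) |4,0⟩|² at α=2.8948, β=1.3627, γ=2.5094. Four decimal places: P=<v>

Split into d^4_{-1,0}(β=1.3627) × two z-phases.
Half-angle: c=0.776723, s=0.629842. N=√(6·120·24·24)=643.987578
k: max(0,(0)−(-1))=1 … min(4+(0),4−(-1))=4
  k=1: (−1)^0·643.9876/(144)·0.7767^7·0.6298^1 = +0.480408
  k=2: (−1)^1·643.9876/(24)·0.7767^5·0.6298^3 = -1.895364
  k=3: (−1)^2·643.9876/(24)·0.7767^3·0.6298^5 = +1.246303
  k=4: (−1)^3·643.9876/(144)·0.7767^1·0.6298^7 = -0.136585
d^4_{-1,0}(1.3627) = +0.480408 -1.895364 +1.246303 -0.136585 = -0.305238
|D^4_{-1,0}|² = |d^4_{-1,0}(β)|² = (-0.305238)² = 0.093170 (the z-rotation phases have unit modulus)

P=0.0932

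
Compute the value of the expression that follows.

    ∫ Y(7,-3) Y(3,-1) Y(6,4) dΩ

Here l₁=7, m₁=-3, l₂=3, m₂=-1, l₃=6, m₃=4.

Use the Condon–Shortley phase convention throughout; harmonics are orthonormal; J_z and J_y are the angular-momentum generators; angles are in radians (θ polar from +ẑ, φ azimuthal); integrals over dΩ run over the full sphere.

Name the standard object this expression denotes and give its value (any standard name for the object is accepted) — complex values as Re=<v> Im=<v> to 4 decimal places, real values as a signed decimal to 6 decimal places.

This is a Gaunt coefficient — the integral of a triple product of spherical harmonics over the sphere.
Rules hold: Σm=0, L=16 even, 4≤6≤10.
N = 15·7·13 = 1365
Δ = 4!·10!·2!/17! = 1/2042040
Racah Σ t=1..3: t=1:−1/207360 t=2:+1/57600 t=3:−1/207360 = 1/129600
⇒ 3j(7 3 6; 0 0 0)² = 168/12155, sgn +1
Racah Σ t=0..2: t=0:+1/174182400 t=1:−1/2177280 t=2:+1/645120 = 191/174182400
⇒ 3j(7 3 6; -3 -1 4)² = 36481/2042040, sgn +1
4πI² = N·(3j₀)²·(3jₘ)² = 766101/2272985
I = +1·√(0.337046/4π) = 0.16377205

Gaunt coefficient, +0.163772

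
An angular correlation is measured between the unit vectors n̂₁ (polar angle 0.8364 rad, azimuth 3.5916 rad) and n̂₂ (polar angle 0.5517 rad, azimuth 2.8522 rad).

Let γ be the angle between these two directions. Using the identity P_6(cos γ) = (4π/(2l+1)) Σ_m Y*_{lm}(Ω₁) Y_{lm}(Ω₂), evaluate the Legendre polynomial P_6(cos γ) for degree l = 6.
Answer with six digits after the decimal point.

Summing Y*_{l m}(θ₁,φ₁)·Y_{l m}(θ₂,φ₂) over m ∈ [−6, 6]; prefactor 4π/(2·6+1) = 0.966644:
  term(m=-6) = -0.00022 - 0.00078j   from Y*(Ω₁)=-0.07303 + 0.03452j, Y(Ω₂)=-0.00165 + 0.00988j
  term(m=-5) = -0.01210 - 0.00751j   from Y*(Ω₁)=0.15870 - 0.19656j, Y(Ω₂)=-0.00696 - 0.05594j
  term(m=-4) = -0.07881 + 0.01467j   from Y*(Ω₁)=-0.09695 + 0.41548j, Y(Ω₂)=0.07545 + 0.17208j
  term(m=-3) = -0.08305 + 0.10983j   from Y*(Ω₁)=-0.07583 - 0.33787j, Y(Ω₂)=-0.25696 - 0.30346j
  term(m=-2) = -0.00335 - 0.03630j   from Y*(Ω₁)=-0.04775 - 0.06018j, Y(Ω₂)=0.39728 + 0.25960j
  term(m=-1) = -0.03039 - 0.02772j   from Y*(Ω₁)=0.33530 + 0.16197j, Y(Ω₂)=-0.10586 - 0.03152j
  term(m=+0) = 0.01174 + 0.00000j   from Y*(Ω₁)=-0.02878 + 0.00000j, Y(Ω₂)=-0.40775 + 0.00000j
  term(m=+1) = -0.03039 + 0.02772j   from Y*(Ω₁)=-0.33530 + 0.16197j, Y(Ω₂)=0.10586 - 0.03152j
  term(m=+2) = -0.00335 + 0.03630j   from Y*(Ω₁)=-0.04775 + 0.06018j, Y(Ω₂)=0.39728 - 0.25960j
  term(m=+3) = -0.08305 - 0.10983j   from Y*(Ω₁)=0.07583 - 0.33787j, Y(Ω₂)=0.25696 - 0.30346j
  term(m=+4) = -0.07881 - 0.01467j   from Y*(Ω₁)=-0.09695 - 0.41548j, Y(Ω₂)=0.07545 - 0.17208j
  term(m=+5) = -0.01210 + 0.00751j   from Y*(Ω₁)=-0.15870 - 0.19656j, Y(Ω₂)=0.00696 - 0.05594j
  term(m=+6) = -0.00022 + 0.00078j   from Y*(Ω₁)=-0.07303 - 0.03452j, Y(Ω₂)=-0.00165 - 0.00988j
Accumulated sum -0.40410 - 0.00000j; after 4π/(2l+1) scaling, -0.39062 - 0.00000j ⇒ P_6 = -0.390619

-0.390619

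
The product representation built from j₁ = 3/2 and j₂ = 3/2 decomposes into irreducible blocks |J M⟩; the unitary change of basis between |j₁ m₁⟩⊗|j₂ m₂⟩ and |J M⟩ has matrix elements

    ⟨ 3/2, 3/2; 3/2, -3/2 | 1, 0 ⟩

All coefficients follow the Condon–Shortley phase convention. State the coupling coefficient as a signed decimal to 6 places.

triangle: 2!·1!·1!/5! = 2/120
(j±m)!: 3!·0!·0!·3!·1!·1! = 36
prefactor² = (2J+1)·Δ·N² = 9/5
  k=0: +1/(0!·2!·0!·0!·1!·1!) = 1/2
Σ = 1/2  ⇒  CG² = 9/5·(1/2)² = 9/20
CG = +√(9/20) = +0.670820

+√(9/20) ≈ +0.670820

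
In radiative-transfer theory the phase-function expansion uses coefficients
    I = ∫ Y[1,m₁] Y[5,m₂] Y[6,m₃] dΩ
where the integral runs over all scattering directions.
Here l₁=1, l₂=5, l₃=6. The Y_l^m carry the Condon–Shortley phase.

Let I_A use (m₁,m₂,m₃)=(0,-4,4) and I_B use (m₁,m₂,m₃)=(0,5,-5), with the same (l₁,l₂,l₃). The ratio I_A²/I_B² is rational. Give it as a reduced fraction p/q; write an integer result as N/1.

l's match ⇒ only the (l;m) 3-j factors differ between A and B.
A: triangle coeff Δ(1,5,6) = 1/858; Σ_t [0,0]: t=0:+1/362880 = 1/362880; (3j)²=10/429 [(1 5 6; 0 -4 4)], sign=+1
B: triangle coeff Δ(1,5,6) = 1/858; Σ_t [0,0]: t=0:+1/3628800 = 1/3628800; (3j)²=1/78 [(1 5 6; 0 5 -5)], sign=-1
I_A²/I_B² = (10/429)/(1/78) = 20/11

20/11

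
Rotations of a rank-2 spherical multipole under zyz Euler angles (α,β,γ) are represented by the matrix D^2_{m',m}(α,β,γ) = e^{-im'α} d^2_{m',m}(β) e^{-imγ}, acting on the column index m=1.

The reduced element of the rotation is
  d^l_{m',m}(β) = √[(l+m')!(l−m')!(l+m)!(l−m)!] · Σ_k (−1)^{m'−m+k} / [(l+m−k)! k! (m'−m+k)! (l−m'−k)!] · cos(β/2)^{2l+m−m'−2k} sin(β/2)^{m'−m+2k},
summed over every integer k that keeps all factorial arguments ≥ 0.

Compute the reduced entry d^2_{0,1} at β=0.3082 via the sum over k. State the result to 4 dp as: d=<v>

d^2_{0,1}(β=0.3082) via the finite sum:
c=cos(0.308200/2)=0.988150, s=sin(0.308200/2)=0.153491; N=√[2·2·6·1]=4.898979
The bounds max(0,m−m')=1 and min(l+m,l−m')=2 give 2 terms
  k=1: (−1)^0·4.8990/(2)·0.9882^3·0.1535^1 = +0.362766
  k=2: (−1)^1·4.8990/(2)·0.9882^1·0.1535^3 = -0.008753
d^2_{0,1}(0.3082) = +0.362766 -0.008753 = +0.354013

d=0.3540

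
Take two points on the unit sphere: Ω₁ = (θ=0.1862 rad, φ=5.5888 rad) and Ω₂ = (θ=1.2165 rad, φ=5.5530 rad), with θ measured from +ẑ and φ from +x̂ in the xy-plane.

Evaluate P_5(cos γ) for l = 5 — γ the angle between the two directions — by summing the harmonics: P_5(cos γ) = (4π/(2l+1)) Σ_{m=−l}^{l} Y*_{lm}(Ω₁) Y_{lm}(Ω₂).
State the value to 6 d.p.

Term-by-term m-sum for l=5 (normalisation 4π/11 = 1.142397):
  m=-5: Y*=(-0.000095, 0.000033)  Y=(-0.294071, -0.164234)  product (0.000033, 0.000006)
  m=-4: Y*=(-0.001583, -0.000603)  Y=(-0.384428, 0.086309)  product (0.000661, 0.000095)
  m=-3: Y*=(-0.008276, -0.014714)  Y=(-0.013800, 0.019340)  product (0.000399, 0.000043)
  m=-2: Y*=(0.019603, -0.106500)  Y=(-0.036416, -0.328435)  product (-0.035692, -0.002560)
  m=-1: Y*=(0.321906, -0.268063)  Y=(-0.085232, -0.076304)  product (-0.047891, -0.001715)
  m=+0: Y*=(0.707362, -0.000000)  Y=(0.303791, 0.000000)  product (0.214891, 0.000000)
  m=+1: Y*=(-0.321906, -0.268063)  Y=(0.085232, -0.076304)  product (-0.047891, 0.001715)
  m=+2: Y*=(0.019603, 0.106500)  Y=(-0.036416, 0.328435)  product (-0.035692, 0.002560)
  m=+3: Y*=(0.008276, -0.014714)  Y=(0.013800, 0.019340)  product (0.000399, -0.000043)
  m=+4: Y*=(-0.001583, 0.000603)  Y=(-0.384428, -0.086309)  product (0.000661, -0.000095)
  m=+5: Y*=(0.000095, 0.000033)  Y=(0.294071, -0.164234)  product (0.000033, -0.000006)
Accumulated sum (0.049911, 0.000000); after 4π/(2l+1) scaling, (0.057018, 0.000000) ⇒ P_5 = 0.057018

0.057018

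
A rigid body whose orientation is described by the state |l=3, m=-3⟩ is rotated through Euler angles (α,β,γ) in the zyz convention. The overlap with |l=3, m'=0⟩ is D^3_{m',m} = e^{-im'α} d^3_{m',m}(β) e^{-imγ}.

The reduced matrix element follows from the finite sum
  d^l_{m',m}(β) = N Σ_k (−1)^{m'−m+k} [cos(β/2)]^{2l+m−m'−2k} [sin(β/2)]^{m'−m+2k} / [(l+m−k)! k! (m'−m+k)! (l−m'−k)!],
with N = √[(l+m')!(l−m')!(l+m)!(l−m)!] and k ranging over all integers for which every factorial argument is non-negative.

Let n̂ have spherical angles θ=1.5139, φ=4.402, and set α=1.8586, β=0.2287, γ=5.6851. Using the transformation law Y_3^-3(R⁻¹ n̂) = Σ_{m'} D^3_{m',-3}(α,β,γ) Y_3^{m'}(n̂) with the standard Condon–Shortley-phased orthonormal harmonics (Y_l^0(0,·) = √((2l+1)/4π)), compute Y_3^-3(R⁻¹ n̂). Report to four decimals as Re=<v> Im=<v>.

Need the full column D^3_{m',-3} for m'=−3..3 at α=1.8586, β=0.2287, γ=5.6851.
cos(β/2)=0.993469, sin(β/2)=0.114101
d^3_{-3,-3}: single k=0 term ⇒ +0.961449;  D = -0.771202-0.574136i
d^3_{-2,-3}: single k=0 term ⇒ -0.270481;  D = +0.093293-0.253883i
d^3_{-1,-3}: single k=0 term ⇒ +0.049118;  D = +0.049016+0.003158i
d^3_{0,-3}: single k=0 term ⇒ -0.006514;  D = +0.001444+0.006352i
d^3_{1,-3}: single k=0 term ⇒ +0.000648;  D = -0.000565+0.000317i
d^3_{2,-3}: single k=0 term ⇒ -0.000047;  D = -0.000034-0.000033i
d^3_{3,-3}: single k=0 term ⇒ +0.000002;  D = +0.000001-0.000002i
Y_3^{m'}(θ=1.5139,φ=4.402) and Σ D·Y over m':
  (-0.7712-0.5741i)·(+0.3331-0.2478i)  (+0.0933-0.2539i)·(-0.0471-0.0337i)  (+0.0490+0.0032i)·(+0.0970-0.3023i)  (+0.0014+0.0064i)·(-0.0633+0.0000i)  (-0.0006+0.0003i)·(-0.0970-0.3023i)  (-0.0000-0.0000i)·(-0.0471+0.0337i)  (+0.0000-0.0000i)·(-0.3331-0.2478i)
Y_3^-3(R⁻¹ n̂) = -0.406378-0.006080i

Re=-0.4064 Im=-0.0061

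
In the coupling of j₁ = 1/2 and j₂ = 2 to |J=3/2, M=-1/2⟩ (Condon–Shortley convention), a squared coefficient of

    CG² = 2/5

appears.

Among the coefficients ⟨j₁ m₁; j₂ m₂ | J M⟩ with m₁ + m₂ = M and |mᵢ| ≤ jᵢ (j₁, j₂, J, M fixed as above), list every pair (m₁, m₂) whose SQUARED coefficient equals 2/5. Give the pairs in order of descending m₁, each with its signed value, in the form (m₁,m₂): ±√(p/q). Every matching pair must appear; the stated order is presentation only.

(-1/2,0): −√(2/5)

Admissible pairs with m₁+m₂ = M = -1/2: (-1/2,0), (1/2,-1)
  (m₁,m₂)=(1/2,-1): CG² = 3/5, CG = +√(3/5)
  (m₁,m₂)=(-1/2,0): CG² = 2/5, CG = −√(2/5)   ← matches the target
Pairs with CG² = 2/5: (-1/2,0): −√(2/5)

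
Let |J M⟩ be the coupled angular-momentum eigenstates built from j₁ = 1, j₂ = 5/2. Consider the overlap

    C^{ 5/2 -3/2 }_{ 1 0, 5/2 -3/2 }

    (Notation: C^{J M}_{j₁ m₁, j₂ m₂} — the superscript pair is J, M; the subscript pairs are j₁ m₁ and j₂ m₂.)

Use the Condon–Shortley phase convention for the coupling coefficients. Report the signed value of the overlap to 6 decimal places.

triangle: 1!×1!×4!/7! = 24/5040
(j±m)!: 1!×1!×1!×4!×1!×4! = 576
prefactor² = (2J+1)×Δ×N² = 576/35
  k=0: +1/(0!×1!×1!×1!×0!×3!) = 1/6
  k=1: −1/(1!×0!×0!×0!×1!×4!) = -1/24
Σ = 1/8  ⇒  CG² = 576/35×(1/8)² = 9/35
CG = +√(9/35) = +0.507093

+√(9/35) ≈ +0.507093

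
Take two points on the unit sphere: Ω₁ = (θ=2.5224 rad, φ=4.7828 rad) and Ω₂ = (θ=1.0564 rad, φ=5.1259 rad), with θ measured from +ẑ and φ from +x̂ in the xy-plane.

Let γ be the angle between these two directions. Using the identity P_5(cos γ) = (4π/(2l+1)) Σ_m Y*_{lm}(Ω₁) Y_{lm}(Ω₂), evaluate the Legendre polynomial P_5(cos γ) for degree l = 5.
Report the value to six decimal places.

Term-by-term m-sum for l=5 (normalisation 4π/11 = 1.142397):
  [-5]  conj(Y_{5,-5})(Ω₁) = +0.010539-0.028688i ; Y_{5,-5}(Ω₂) = +0.204063-0.110623i ; Δ = -0.001023-0.007020i
  [-4]  conj(Y_{5,-4})(Ω₁) = -0.130268-0.037691i ; Y_{5,-4}(Ω₂) = -0.034494-0.413393i ; Δ = -0.011088+0.055152i
  [-3]  conj(Y_{5,-3})(Ω₁) = -0.070451+0.328547i ; Y_{5,-3}(Ω₂) = -0.254511-0.087251i ; Δ = +0.046597-0.077472i
  [-2]  conj(Y_{5,-2})(Ω₁) = +0.455440+0.064563i ; Y_{5,-2}(Ω₂) = +0.117151-0.127334i ; Δ = +0.061577-0.050429i
  [-1]  conj(Y_{5,-1})(Ω₁) = +0.012439-0.176372i ; Y_{5,-1}(Ω₂) = -0.129795-0.295787i ; Δ = -0.053783+0.019213i
  [+0]  conj(Y_{5,0})(Ω₁) = +0.353806-0.000000i ; Y_{5,0}(Ω₂) = +0.100503+0.000000i ; Δ = +0.035559+0.000000i
  [+1]  conj(Y_{5,1})(Ω₁) = -0.012439-0.176372i ; Y_{5,1}(Ω₂) = +0.129795-0.295787i ; Δ = -0.053783-0.019213i
  [+2]  conj(Y_{5,2})(Ω₁) = +0.455440-0.064563i ; Y_{5,2}(Ω₂) = +0.117151+0.127334i ; Δ = +0.061577+0.050429i
  [+3]  conj(Y_{5,3})(Ω₁) = +0.070451+0.328547i ; Y_{5,3}(Ω₂) = +0.254511-0.087251i ; Δ = +0.046597+0.077472i
  [+4]  conj(Y_{5,4})(Ω₁) = -0.130268+0.037691i ; Y_{5,4}(Ω₂) = -0.034494+0.413393i ; Δ = -0.011088-0.055152i
  [+5]  conj(Y_{5,5})(Ω₁) = -0.010539-0.028688i ; Y_{5,5}(Ω₂) = -0.204063-0.110623i ; Δ = -0.001023+0.007020i
Accumulated sum +0.120117-0.000000i; after 4π/(2l+1) scaling, +0.137221-0.000000i ⇒ P_5 = 0.137221

0.137221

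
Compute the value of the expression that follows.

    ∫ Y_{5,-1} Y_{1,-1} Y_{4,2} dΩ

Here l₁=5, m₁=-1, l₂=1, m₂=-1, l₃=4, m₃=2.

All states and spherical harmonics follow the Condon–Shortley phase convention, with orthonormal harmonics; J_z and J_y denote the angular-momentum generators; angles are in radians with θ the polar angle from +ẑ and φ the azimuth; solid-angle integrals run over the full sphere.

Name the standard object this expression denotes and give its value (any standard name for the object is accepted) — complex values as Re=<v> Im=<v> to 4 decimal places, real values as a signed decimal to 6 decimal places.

Gaunt coefficient, -0.120286

This is a Gaunt coefficient — the integral of a triple product of spherical harmonics over the sphere.
Checks pass: Σm=0; 10 even; l₃=4∈[4,6].
(2·5+1)(2·1+1)(2·4+1) = 297
Δ: 2! 8! 0! / 11! → 1/495
sum: t=1:−1/576 = -1/576
3j²(5 1 4; 0 0 0) = Δ·Π!·Σ² = 5/99  (sign -1)
sum: t=0:+1/2880 = 1/2880
3j²(5 1 4; -1 -1 2) = Δ·Π!·Σ² = 2/165  (sign +1)
combine: 4πI² = 297·5/99·2/165 = 2/11
take √, sign -1: I = -0.12028562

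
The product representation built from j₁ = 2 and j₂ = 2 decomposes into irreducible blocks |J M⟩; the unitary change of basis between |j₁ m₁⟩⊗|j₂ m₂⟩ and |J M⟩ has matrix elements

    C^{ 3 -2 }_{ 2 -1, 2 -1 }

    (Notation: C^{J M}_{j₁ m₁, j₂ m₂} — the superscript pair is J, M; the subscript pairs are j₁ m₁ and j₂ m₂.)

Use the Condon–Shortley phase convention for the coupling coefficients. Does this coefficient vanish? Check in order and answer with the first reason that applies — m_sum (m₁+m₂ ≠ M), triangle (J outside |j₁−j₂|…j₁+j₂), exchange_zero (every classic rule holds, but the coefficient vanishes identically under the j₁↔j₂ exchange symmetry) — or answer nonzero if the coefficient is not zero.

exchange_zero

m-sum: m₁+m₂ = -1+(-1) = -2, M = -2  ✓
triangle: |j₁−j₂| = 0 ≤ J = 3 ≤ j₁+j₂ = 4  ✓
exchange: j₁=j₂ and m₁=m₂, and (−1)^(j₁+j₂−J) = (−1)^1 = −1 forces ⟨j₁m₁;j₂m₂|JM⟩ = −⟨j₂m₂;j₁m₁|JM⟩ = −⟨j₁m₁;j₂m₂|JM⟩ ⇒ the coefficient vanishes identically
Racah sum check: Σ_k collapses to 0 ⇒ CG = 0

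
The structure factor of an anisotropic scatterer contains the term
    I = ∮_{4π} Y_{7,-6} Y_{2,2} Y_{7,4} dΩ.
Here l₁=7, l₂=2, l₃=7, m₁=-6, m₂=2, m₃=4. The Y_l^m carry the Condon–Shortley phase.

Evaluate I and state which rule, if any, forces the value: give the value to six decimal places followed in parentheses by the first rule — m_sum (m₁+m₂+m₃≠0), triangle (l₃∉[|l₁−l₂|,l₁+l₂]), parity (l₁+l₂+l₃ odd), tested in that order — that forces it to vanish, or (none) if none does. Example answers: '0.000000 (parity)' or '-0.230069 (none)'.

m-sum 0 ✓  L=16 even ✓  5≤7≤9 ✓
Π(2lᵢ+1) = 15×5×15 = 1125
triangle coeff Δ(7,2,7) = 1/185640
Σ_t [0,2]: t=0:+1/2419200 t=1:−1/518400 t=2:+1/2419200 = -1/907200
(3j)²=56/3315 [(7 2 7; 0 0 0)], sign=+1
Σ_t [2,2]: t=2:+1/159667200 = 1/159667200
(3j)²=9/1190 [(7 2 7; -6 2 4)], sign=-1
⇒ 4πI² = 540/3757
I = (-1)√(540/3757/(4π)) = -0.10694768
No selection rule forces the value: the integral is nonzero (none).

-0.106948 (none)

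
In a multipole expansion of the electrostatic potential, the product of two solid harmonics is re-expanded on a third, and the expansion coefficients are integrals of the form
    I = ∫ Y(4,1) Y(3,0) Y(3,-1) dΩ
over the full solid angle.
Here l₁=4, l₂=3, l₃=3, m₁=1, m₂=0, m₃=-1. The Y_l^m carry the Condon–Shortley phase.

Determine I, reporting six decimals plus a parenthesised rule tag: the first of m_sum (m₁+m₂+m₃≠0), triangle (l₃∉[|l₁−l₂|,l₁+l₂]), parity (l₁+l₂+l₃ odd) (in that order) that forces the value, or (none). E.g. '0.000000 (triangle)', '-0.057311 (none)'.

-0.099323 (none)

m-sum 0 ✓  L=10 even ✓  1≤3≤7 ✓
Π(2lᵢ+1) = 9×7×7 = 441
triangle coeff Δ(4,3,3) = 1/34650
Σ_t [1,3]: t=1:−1/72 t=2:+1/16 t=3:−1/72 = 5/144
(3j)²=2/77 [(4 3 3; 0 0 0)], sign=-1
Σ_t [1,3]: t=1:−1/48 t=2:+1/24 t=3:−1/288 = 5/288
(3j)²=5/462 [(4 3 3; 1 0 -1)], sign=+1
⇒ 4πI² = 15/121
I = (-1)√(15/121/(4π)) = -0.09932258
No selection rule forces the value: the integral is nonzero (none).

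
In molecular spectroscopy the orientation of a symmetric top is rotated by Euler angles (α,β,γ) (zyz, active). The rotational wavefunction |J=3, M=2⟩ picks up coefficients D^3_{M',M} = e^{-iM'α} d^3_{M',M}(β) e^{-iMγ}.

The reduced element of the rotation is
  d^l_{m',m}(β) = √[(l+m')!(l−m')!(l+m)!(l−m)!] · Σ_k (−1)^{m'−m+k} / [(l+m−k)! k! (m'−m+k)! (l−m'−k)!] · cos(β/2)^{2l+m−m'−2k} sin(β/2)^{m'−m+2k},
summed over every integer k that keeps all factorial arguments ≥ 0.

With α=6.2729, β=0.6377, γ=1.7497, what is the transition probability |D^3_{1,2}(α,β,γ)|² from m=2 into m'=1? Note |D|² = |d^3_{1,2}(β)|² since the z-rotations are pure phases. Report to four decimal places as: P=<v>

Split into d^3_{1,2}(β=0.6377) × two z-phases.
c=cos(0.637700/2)=0.949597, s=sin(0.637700/2)=0.313475; N=√[24·2·120·1]=75.894664
k: max(0,(2)−(1))=1 … min(3+(2),3−(1))=2
  k=1: (−1)^0·75.8947/(24)·0.9496^5·0.3135^1 = +0.765417
  k=2: (−1)^1·75.8947/(12)·0.9496^3·0.3135^3 = -0.166823
d^3_{1,2}(0.6377) = +0.765417 -0.166823 = +0.598594
|D^3_{1,2}|² = |d^3_{1,2}(β)|² = (+0.598594)² = 0.358315 (the z-rotation phases have unit modulus)

P=0.3583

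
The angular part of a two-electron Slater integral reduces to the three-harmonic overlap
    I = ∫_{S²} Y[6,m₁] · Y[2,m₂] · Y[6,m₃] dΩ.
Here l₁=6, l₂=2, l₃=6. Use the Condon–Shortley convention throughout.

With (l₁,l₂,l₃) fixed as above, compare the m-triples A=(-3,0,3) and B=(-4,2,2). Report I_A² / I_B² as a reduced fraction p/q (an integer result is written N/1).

5/36

l's match ⇒ only the (l;m) 3-j factors differ between A and B.
A: triangle coeff Δ(6,2,6) = 1/90090; Σ_t [0,2]: t=0:+1/1451520 t=1:−1/80640 t=2:+1/120960 = -1/290304; (3j)²=5/2002 [(6 2 6; -3 0 3)], sign=+1
B: triangle coeff Δ(6,2,6) = 1/90090; Σ_t [2,2]: t=2:+1/322560 = 1/322560; (3j)²=18/1001 [(6 2 6; -4 2 2)], sign=+1
I_A²/I_B² = (5/2002)/(18/1001) = 5/36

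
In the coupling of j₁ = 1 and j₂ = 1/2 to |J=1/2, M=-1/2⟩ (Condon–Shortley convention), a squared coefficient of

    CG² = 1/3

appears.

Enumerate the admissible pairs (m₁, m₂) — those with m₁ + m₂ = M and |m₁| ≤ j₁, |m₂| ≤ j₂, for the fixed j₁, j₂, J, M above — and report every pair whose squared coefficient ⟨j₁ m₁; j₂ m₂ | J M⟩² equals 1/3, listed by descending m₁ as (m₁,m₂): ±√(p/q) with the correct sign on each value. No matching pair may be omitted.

Admissible pairs with m₁+m₂ = M = -1/2: (-1,1/2), (0,-1/2)
  (m₁,m₂)=(0,-1/2): CG² = 1/3, CG = +√(1/3)   ← matches the target
  (m₁,m₂)=(-1,1/2): CG² = 2/3, CG = −√(2/3)
Pairs with CG² = 1/3: (0,-1/2): +√(1/3)

(0,-1/2): +√(1/3)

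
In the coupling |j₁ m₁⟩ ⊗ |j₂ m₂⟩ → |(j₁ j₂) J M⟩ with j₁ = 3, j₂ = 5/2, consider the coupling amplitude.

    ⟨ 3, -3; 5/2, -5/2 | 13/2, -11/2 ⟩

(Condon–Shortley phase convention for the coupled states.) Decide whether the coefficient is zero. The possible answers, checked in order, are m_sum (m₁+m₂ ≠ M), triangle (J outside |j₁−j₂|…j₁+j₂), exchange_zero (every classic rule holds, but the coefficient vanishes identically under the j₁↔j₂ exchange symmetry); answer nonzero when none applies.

m-sum: m₁+m₂ = -3+(-5/2) = -11/2, M = -11/2  ✓
triangle: need |j₁−j₂| ≤ J ≤ j₁+j₂, i.e. J ∈ [1/2, 11/2]; J = 13/2 is outside ✗ ⇒ coefficient is 0

triangle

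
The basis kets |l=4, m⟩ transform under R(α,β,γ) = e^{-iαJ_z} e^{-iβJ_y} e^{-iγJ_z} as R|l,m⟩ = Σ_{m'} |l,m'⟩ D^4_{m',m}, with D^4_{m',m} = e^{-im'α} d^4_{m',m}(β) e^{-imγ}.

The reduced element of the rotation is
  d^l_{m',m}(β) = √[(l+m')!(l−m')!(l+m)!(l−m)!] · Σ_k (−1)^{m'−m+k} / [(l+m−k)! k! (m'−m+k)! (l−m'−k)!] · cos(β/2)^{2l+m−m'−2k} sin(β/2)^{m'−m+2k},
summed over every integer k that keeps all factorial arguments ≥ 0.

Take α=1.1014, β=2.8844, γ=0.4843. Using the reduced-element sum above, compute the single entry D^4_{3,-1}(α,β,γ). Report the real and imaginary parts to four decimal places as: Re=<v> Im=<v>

Split into d^4_{3,-1}(β=2.8844) × two z-phases.
c=cos(2.884400/2)=0.128242, s=sin(2.884400/2)=0.991743; N=√[5040·1·6·120]=1904.940944
k∈{0,1} keeps every argument non-negative
  k=0: (−1)^4·1904.9409/(144)·0.1282^4·0.9917^4 = +0.003461
  k=1: (−1)^5·1904.9409/(240)·0.1282^2·0.9917^6 = -0.124201
d^4_{3,-1}(2.8844) = +0.003461 -0.124201 = -0.120740
Attach z-rotation phases: D = e^{-i(3)(1.1014)}·(-0.120740)·e^{-i(-1)(0.4843)} = +0.114546+0.038175i

Re=0.1145 Im=0.0382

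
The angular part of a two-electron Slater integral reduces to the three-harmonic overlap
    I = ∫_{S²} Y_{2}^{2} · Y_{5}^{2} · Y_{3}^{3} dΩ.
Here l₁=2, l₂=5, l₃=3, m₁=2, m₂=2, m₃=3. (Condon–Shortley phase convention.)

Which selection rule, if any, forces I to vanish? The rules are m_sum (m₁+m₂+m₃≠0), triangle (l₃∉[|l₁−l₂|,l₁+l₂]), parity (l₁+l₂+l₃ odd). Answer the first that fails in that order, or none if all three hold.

Σmᵢ = 7  ✗
l₃∈[|l₁−l₂|,l₁+l₂]=[3,7], have l₃=3
Σlᵢ = 10 ⇒ even

m_sum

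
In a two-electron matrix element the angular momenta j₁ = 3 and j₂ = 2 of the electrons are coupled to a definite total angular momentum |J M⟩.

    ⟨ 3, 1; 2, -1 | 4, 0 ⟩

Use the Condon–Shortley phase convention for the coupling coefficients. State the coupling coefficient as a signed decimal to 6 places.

triangle: 1!·5!·3!/10! = 720/3628800
(j±m)!: 4!·2!·1!·3!·4!·4! = 165888
prefactor² = (2J+1)·Δ·N² = 10368/35
  k=0: +1/(0!·1!·2!·1!·3!·2!) = 1/24
  k=1: −1/(1!·0!·1!·0!·4!·3!) = -1/144
Σ = 5/144  ⇒  CG² = 10368/35·(5/144)² = 5/14
CG = +√(5/14) = +0.597614

+0.597614  (= +√(5/14))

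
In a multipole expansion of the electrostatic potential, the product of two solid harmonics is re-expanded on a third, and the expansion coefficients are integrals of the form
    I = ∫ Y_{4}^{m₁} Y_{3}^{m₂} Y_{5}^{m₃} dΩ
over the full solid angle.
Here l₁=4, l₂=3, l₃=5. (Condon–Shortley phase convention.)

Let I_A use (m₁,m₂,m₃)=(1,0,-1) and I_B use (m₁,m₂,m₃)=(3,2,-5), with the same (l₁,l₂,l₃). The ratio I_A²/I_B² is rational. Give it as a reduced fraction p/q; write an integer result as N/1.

Shared (l₁,l₂,l₃)=(4,3,5): N and (l;000)² cancel in I_A²/I_B².
A: Δ = 2!·6!·4!/13! = 1/180180; Racah Σ t=0..2: t=0:+1/432 t=1:−1/192 t=2:+1/1440 = -19/8640; ⇒ 3j(4 3 5; 1 0 -1)² = 361/30030, sgn -1
B: Δ = 2!·6!·4!/13! = 1/180180; Racah Σ t=1..1: t=1:−1/17280 = -1/17280; ⇒ 3j(4 3 5; 3 2 -5)² = 35/858, sgn -1
I_A²/I_B² = (361/30030)/(35/858) = 361/1225

361/1225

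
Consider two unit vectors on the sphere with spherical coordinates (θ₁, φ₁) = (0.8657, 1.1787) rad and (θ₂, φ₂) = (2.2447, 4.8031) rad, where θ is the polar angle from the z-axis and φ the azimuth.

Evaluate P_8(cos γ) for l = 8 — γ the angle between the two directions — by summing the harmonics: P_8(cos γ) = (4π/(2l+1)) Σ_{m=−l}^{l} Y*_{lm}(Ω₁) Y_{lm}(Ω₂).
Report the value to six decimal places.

Term-by-term m-sum for l=8 (normalisation 4π/17 = 0.739198):
  m=-8: Y*=-0.05831 - 0.00028j  Y=0.05359 - 0.04754j  product -0.00314 + 0.00276j
  m=-7: Y*=-0.07674 + 0.18307j  Y=0.13574 + 0.18423j  product -0.04414 + 0.01071j
  m=-6: Y*=0.27422 + 0.27621j  Y=-0.35488 + 0.21479j  product -0.15664 - 0.03912j
  m=-5: Y*=0.41216 - 0.16927j  Y=-0.18403 - 0.37755j  product -0.13976 - 0.12446j
  m=-4: Y*=0.00042 - 0.17605j  Y=0.08635 - 0.03278j  product -0.00573 - 0.01522j
  m=-3: Y*=0.24008 + 0.09995j  Y=-0.08462 - 0.30324j  product 0.00999 - 0.08126j
  m=-2: Y*=0.23455 - 0.23399j  Y=0.26927 - 0.04939j  product 0.05160 - 0.07459j
  m=-1: Y*=0.04498 + 0.10878j  Y=-0.01822 - 0.20035j  product 0.02097 - 0.01099j
  m=+0: Y*=0.35029 + 0.00000j  Y=0.30780 + 0.00000j  product 0.10782 + 0.00000j
  m=+1: Y*=-0.04498 + 0.10878j  Y=0.01822 - 0.20035j  product 0.02097 + 0.01099j
  m=+2: Y*=0.23455 + 0.23399j  Y=0.26927 + 0.04939j  product 0.05160 + 0.07459j
  m=+3: Y*=-0.24008 + 0.09995j  Y=0.08462 - 0.30324j  product 0.00999 + 0.08126j
  m=+4: Y*=0.00042 + 0.17605j  Y=0.08635 + 0.03278j  product -0.00573 + 0.01522j
  m=+5: Y*=-0.41216 - 0.16927j  Y=0.18403 - 0.37755j  product -0.13976 + 0.12446j
  m=+6: Y*=0.27422 - 0.27621j  Y=-0.35488 - 0.21479j  product -0.15664 + 0.03912j
  m=+7: Y*=0.07674 + 0.18307j  Y=-0.13574 + 0.18423j  product -0.04414 - 0.01071j
  m=+8: Y*=-0.05831 + 0.00028j  Y=0.05359 + 0.04754j  product -0.00314 - 0.00276j
Accumulated sum -0.42587 + 0.00000j; after 4π/(2l+1) scaling, -0.31480 + 0.00000j ⇒ P_8 = -0.314800

-0.314800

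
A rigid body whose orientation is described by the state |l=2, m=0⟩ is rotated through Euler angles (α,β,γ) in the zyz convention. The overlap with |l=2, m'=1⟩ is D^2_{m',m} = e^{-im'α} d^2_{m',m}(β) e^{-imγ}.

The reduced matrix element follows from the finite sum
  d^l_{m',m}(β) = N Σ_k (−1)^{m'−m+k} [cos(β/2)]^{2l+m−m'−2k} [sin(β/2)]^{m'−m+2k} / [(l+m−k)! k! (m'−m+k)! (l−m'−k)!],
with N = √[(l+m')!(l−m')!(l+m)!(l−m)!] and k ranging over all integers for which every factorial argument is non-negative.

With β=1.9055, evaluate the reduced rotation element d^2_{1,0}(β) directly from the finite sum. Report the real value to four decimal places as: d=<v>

d=0.3800

d^2_{1,0}(β=1.9055) via the finite sum:
Half-angle: c=0.579444, s=0.815012. N=√(6·1·2·2)=4.898979
k∈{0,1} keeps every argument non-negative
  k=0: (−1)^1·4.8990/(2)·0.5794^3·0.8150^1 = -0.388395
  k=1: (−1)^2·4.8990/(2)·0.5794^1·0.8150^3 = +0.768386
d^2_{1,0}(1.9055) = -0.388395 +0.768386 = +0.379990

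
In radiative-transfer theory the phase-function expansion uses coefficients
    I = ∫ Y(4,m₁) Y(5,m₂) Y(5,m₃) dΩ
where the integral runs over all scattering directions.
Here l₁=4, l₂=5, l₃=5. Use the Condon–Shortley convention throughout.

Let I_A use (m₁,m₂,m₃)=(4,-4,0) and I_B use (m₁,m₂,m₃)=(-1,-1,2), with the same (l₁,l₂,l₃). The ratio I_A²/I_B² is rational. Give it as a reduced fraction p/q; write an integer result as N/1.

36/35

l's match ⇒ only the (l;m) 3-j factors differ between A and B.
A: triangle coeff Δ(4,5,5) = 1/3153150; Σ_t [0,0]: t=0:+1/69120 = 1/69120; (3j)²=2/143 [(4 5 5; 4 -4 0)], sign=-1
B: triangle coeff Δ(4,5,5) = 1/3153150; Σ_t [1,4]: t=1:−1/5184 t=2:+1/1152 t=3:−1/2880 t=4:+1/103680 = 7/20736; (3j)²=35/2574 [(4 5 5; -1 -1 2)], sign=-1
I_A²/I_B² = (2/143)/(35/2574) = 36/35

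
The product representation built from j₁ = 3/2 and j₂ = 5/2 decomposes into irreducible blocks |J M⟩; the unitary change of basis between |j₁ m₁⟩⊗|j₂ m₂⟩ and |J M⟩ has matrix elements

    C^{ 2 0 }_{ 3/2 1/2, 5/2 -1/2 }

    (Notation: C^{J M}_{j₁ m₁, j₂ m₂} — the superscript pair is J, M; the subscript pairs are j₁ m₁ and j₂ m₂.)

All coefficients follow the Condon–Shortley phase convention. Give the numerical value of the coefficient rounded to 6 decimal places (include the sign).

−√(1/14) = -0.267261

triangle: 2!*1!*3!/7! = 12/5040
(j±m)!: 2!*1!*2!*3!*2!*2! = 96
prefactor² = (2J+1)*Δ*N² = 8/7
  k=0: +1/(0!*2!*1!*2!*0!*1!) = 1/4
  k=1: −1/(1!*1!*0!*1!*1!*2!) = -1/2
Σ = -1/4  ⇒  CG² = 8/7*(-1/4)² = 1/14
CG = −√(1/14) = -0.267261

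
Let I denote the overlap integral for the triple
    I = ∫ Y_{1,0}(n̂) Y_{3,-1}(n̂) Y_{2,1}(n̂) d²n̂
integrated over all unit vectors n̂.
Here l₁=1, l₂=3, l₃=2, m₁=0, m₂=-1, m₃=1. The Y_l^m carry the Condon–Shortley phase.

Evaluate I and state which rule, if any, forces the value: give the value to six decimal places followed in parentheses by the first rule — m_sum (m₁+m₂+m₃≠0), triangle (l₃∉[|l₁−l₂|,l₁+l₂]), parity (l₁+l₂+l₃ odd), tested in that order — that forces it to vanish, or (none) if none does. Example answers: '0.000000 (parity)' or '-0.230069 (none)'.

-0.233597 (none)

Checks pass: Σm=0; 6 even; l₃=2∈[2,4].
(2·1+1)(2·3+1)(2·2+1) = 105
Δ: 2! 0! 4! / 7! → 1/105
sum: t=1:−1/4 = -1/4
3j²(1 3 2; 0 0 0) = Δ·Π!·Σ² = 3/35  (sign -1)
sum: t=1:−1/6 = -1/6
3j²(1 3 2; 0 -1 1) = Δ·Π!·Σ² = 8/105  (sign +1)
combine: 4πI² = 105·3/35·8/105 = 24/35
take √, sign -1: I = -0.23359668
No selection rule forces the value: the integral is nonzero (none).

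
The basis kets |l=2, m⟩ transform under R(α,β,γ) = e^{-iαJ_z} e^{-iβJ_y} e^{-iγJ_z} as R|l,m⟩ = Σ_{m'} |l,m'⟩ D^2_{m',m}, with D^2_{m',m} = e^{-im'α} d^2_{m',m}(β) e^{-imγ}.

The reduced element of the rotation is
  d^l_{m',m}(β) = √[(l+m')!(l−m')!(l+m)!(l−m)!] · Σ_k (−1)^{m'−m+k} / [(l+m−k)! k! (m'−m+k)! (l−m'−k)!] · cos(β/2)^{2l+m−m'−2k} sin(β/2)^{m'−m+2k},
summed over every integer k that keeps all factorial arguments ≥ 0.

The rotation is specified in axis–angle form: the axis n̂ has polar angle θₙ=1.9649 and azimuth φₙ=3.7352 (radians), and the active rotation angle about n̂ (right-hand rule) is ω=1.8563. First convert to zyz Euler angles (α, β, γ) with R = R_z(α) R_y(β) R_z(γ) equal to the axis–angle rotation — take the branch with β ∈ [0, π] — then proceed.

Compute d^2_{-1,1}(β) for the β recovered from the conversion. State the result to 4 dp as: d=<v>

d=0.4451

Axis–angle → zyz. n̂ = (sinθₙcosφₙ, sinθₙsinφₙ, cosθₙ) = (-0.765384, -0.516475, -0.383981), ω = 1.8563.
R = I cosω + sinω [n̂]ₓ + (1−cosω) n̂n̂ᵀ gives
  R = [+0.469160, +0.875072, -0.118904; +0.138198, +0.060233, +0.988571; +0.872233, -0.480230, -0.092674]
β = atan2(√(R₁₃²+R₂₃²), R₃₃) = 1.663604; α = atan2(R₂₃, R₁₃) mod 2π = 1.690500; γ = atan2(R₃₂, −R₃₁) mod 2π = 3.644878
d^2_{-1,1}(β=1.6636) via the finite sum:
With c≡cos(β/2)=0.673545 and s≡sin(β/2)=0.739146, N=[1·6·6·1]^{1/2}=6.000000
The bounds max(0,m−m')=2 and min(l+m,l−m')=3 give 2 terms
  k=2: (−1)^0·6.0000/(2)·0.6735^2·0.7391^2 = +0.743559
  k=3: (−1)^1·6.0000/(6)·0.6735^0·0.7391^4 = -0.298484
d^2_{-1,1}(1.6636) = +0.743559 -0.298484 = +0.445074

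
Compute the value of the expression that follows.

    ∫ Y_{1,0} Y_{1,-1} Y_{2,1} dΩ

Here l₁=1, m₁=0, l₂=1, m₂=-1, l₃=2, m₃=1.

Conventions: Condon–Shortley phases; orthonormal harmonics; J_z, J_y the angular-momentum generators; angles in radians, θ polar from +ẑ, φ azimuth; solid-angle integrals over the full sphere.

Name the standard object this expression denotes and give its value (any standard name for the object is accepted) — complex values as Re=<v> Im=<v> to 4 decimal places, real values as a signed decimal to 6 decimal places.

Gaunt coefficient, -0.218510

This is a Gaunt coefficient — the integral of a triple product of spherical harmonics over the sphere.
Rules hold: Σm=0, L=4 even, 0≤2≤2.
N = 3·3·5 = 45
Δ = 0!·2!·2!/5! = 1/30
Racah Σ t=0..0: t=0:+1/1 = 1/1
⇒ 3j(1 1 2; 0 0 0)² = 2/15, sgn +1
Racah Σ t=0..0: t=0:+1/2 = 1/2
⇒ 3j(1 1 2; 0 -1 1)² = 1/10, sgn -1
4πI² = N·(3j₀)²·(3jₘ)² = 3/5
I = -1·√(0.6/4π) = -0.21850969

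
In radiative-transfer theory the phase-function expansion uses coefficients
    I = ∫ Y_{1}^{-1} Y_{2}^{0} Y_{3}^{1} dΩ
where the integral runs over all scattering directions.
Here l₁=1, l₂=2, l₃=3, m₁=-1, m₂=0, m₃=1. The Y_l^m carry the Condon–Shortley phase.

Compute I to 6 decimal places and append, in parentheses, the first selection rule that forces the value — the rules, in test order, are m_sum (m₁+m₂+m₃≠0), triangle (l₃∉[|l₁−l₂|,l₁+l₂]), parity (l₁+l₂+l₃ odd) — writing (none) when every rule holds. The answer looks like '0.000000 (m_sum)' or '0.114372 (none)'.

Checks pass: Σm=0; 6 even; l₃=3∈[1,3].
(2·1+1)(2·2+1)(2·3+1) = 105
Δ: 0! 2! 4! / 7! → 1/105
sum: t=0:+1/4 = 1/4
3j²(1 2 3; 0 0 0) = Δ·Π!·Σ² = 3/35  (sign -1)
sum: t=0:+1/8 = 1/8
3j²(1 2 3; -1 0 1) = Δ·Π!·Σ² = 2/35  (sign +1)
combine: 4πI² = 105·3/35·2/35 = 18/35
take √, sign -1: I = -0.20230066
No selection rule forces the value: the integral is nonzero (none).

-0.202301 (none)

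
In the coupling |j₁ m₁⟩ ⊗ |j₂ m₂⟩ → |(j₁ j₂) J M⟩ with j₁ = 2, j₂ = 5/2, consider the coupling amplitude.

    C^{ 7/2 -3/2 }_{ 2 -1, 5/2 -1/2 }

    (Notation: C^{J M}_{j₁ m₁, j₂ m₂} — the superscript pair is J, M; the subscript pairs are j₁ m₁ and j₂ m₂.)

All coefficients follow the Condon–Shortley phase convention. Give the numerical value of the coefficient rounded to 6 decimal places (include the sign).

-0.308607  (= −√(2/21))

√[8·1!3!4!/9! · 1!3!2!3!2!5!] = √(384/7)
  +(−1)^0/∏(0,1,3,2,0,2)! = 1/24  (running 1/24)
  +(−1)^1/∏(1,0,2,1,1,3)! = -1/12  (running -1/24)
⟨..|..⟩ = √(384/7)·(-1/24) = -0.308607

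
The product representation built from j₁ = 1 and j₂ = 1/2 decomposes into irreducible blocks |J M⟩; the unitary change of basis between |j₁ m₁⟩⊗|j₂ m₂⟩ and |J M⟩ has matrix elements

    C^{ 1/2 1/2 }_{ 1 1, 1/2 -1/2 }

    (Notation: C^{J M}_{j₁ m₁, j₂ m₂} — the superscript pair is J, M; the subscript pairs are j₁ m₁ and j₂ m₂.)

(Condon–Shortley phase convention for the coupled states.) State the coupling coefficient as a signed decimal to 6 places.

j₁+j₂−J=1  J+j₁−j₂=1  J−j₁+j₂=0  j₁+j₂+J+1=3
(j₁±m₁, j₂±m₂, J±M) = (2,0,0,1,1,0)
P² = 2/3
sum k=0..0:
  [0] +1/1 = 1
S = 1
C² = P²·S² = 2/3 ; C = +0.816497

+0.816497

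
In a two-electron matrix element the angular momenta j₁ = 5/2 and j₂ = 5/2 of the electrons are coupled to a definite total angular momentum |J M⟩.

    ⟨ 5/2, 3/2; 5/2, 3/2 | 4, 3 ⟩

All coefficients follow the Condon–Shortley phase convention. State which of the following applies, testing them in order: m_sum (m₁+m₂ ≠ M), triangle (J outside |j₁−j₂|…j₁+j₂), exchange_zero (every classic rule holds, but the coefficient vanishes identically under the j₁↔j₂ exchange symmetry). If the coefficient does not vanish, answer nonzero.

exchange_zero

m-sum: m₁+m₂ = 3/2+3/2 = 3, M = 3  ✓
triangle: |j₁−j₂| = 0 ≤ J = 4 ≤ j₁+j₂ = 5  ✓
exchange: j₁=j₂ and m₁=m₂, and (−1)^(j₁+j₂−J) = (−1)^1 = −1 forces ⟨j₁m₁;j₂m₂|JM⟩ = −⟨j₂m₂;j₁m₁|JM⟩ = −⟨j₁m₁;j₂m₂|JM⟩ ⇒ the coefficient vanishes identically
Racah sum check: Σ_k collapses to 0 ⇒ CG = 0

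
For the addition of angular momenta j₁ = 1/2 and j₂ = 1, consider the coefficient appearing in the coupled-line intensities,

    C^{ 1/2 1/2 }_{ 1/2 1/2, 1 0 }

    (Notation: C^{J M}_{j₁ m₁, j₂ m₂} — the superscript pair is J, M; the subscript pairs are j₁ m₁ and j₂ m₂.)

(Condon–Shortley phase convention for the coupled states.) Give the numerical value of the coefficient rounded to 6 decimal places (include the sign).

triangle: 1!*0!*1!/3! = 1/6
(j±m)!: 1!*0!*1!*1!*1!*0! = 1
prefactor² = (2J+1)*Δ*N² = 1/3
  k=0: +1/(0!*1!*0!*1!*0!*0!) = 1
Σ = 1  ⇒  CG² = 1/3*1² = 1/3
CG = +√(1/3) = +0.577350

+√(1/3) ≈ +0.577350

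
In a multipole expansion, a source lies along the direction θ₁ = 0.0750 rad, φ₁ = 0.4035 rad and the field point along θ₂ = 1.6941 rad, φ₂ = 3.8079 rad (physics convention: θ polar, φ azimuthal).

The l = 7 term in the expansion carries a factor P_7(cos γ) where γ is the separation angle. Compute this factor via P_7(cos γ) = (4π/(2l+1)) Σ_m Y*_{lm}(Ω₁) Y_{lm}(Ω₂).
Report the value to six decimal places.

0.292371

Summing Y*_{l m}(θ₁,φ₁)·Y_{l m}(θ₂,φ₂) over m ∈ [−7, 7]; prefactor 4π/(2·7+1) = 0.837758:
  m=-7: (-0.000000, 0.000000) × (0.022859, -0.473511) = (0.000000, 0.000000)  (running Σ = (0.000000, 0.000000))
  m=-6: (-0.000000, 0.000000) × (0.144048, -0.166057) = (0.000000, 0.000000)  (running Σ = (0.000000, 0.000000))
  m=-5: (-0.000004, 0.000009) × (-0.278648, 0.053573) = (0.000001, -0.000003)  (running Σ = (0.000001, -0.000003))
  m=-4: (-0.000010, 0.000229) × (-0.218104, -0.112541) = (0.000028, -0.000049)  (running Σ = (0.000029, -0.000052))
  m=-3: (0.001292, 0.003431) × (0.091328, 0.200125) = (-0.000569, 0.000572)  (running Σ = (-0.000540, 0.000520))
  m=-2: (0.028486, 0.029744) × (-0.059778, 0.246212) = (-0.009026, 0.005236)  (running Σ = (-0.009566, 0.005756))
  m=-1: (0.271143, 0.115758) × (0.152963, -0.120269) = (0.055397, -0.014903)  (running Σ = (0.045831, -0.009147))
  m=0: (1.008170, -0.000000) × (0.255245, 0.000000) = (0.257330, 0.000000)  (running Σ = (0.303161, -0.009147))
  m=1: (-0.271143, 0.115758) × (-0.152963, -0.120269) = (0.055397, 0.014903)  (running Σ = (0.358558, 0.005756))
  m=2: (0.028486, -0.029744) × (-0.059778, -0.246212) = (-0.009026, -0.005236)  (running Σ = (0.349531, 0.000520))
  m=3: (-0.001292, 0.003431) × (-0.091328, 0.200125) = (-0.000569, -0.000572)  (running Σ = (0.348963, -0.000052))
  m=4: (-0.000010, -0.000229) × (-0.218104, 0.112541) = (0.000028, 0.000049)  (running Σ = (0.348991, -0.000003))
  m=5: (0.000004, 0.000009) × (0.278648, 0.053573) = (0.000001, 0.000003)  (running Σ = (0.348992, 0.000000))
  m=6: (-0.000000, -0.000000) × (0.144048, 0.166057) = (0.000000, -0.000000)  (running Σ = (0.348992, 0.000000))
  m=7: (0.000000, 0.000000) × (-0.022859, -0.473511) = (0.000000, -0.000000)  (running Σ = (0.348992, -0.000000))
Accumulated sum (0.348992, -0.000000); after 4π/(2l+1) scaling, (0.292371, -0.000000) ⇒ P_7 = 0.292371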